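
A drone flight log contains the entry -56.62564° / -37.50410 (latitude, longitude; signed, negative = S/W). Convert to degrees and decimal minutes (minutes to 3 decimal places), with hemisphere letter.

Latitude is negative → S; |value| = 56.625640
Lat: fractional part 0.625640 → 37.53840 minutes
Longitude is negative → W; |value| = 37.504100
λ: minutes = (37.504100 − 37) × 60 = 30.24600

56° 37.538′ S, 37° 30.246′ W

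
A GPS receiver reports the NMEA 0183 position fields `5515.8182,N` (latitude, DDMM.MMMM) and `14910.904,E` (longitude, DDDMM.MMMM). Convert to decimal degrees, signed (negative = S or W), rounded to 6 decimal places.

55.263637, 149.181733

φ: degrees = first 2 digits = 55, minutes = 15.8182; 55 + 15.8182/60 = 55.2636367
N ⇒ keep positive
Longitude: degrees = first 3 digits = 149, minutes = 10.904; 149 + 10.904/60 = 149.1817333
E ⇒ keep positive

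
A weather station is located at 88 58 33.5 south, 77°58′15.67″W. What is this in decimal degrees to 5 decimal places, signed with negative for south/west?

Lat: 88 + 58/60 + 33.5/3600 = 88.975972
hemisphere S, so the sign is −
Lon: 77° + 58/60 + 15.67/3600 = 77 + 0.966667 + 0.004353 = 77.971019
W → negative

-88.97597, -77.97102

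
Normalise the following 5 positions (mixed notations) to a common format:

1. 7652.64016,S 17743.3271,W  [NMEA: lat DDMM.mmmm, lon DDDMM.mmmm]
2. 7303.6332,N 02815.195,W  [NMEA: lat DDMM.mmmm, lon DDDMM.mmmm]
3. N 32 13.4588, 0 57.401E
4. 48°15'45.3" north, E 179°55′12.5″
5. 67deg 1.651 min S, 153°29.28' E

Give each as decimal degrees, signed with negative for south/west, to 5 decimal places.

1. -76.87734, -177.72212
2. 73.06055, -28.25325
3. 32.22431, 0.95668
4. 48.26258, 179.92014
5. -67.02752, 153.48800

Point 1:
  Lat: degrees = first 2 digits = 76, minutes = 52.64016; 76 + 52.64016/60 = 76.877336
  hemisphere S, so the sign is −
  Lon: degrees = first 3 digits = 177, minutes = 43.3271; 177 + 43.3271/60 = 177.722118
  W → negative
Point 2:
  Lat: split at 2 digits → 73° and 3.6332′; 73 + 3.6332/60 = 73.060553
  N → positive
  λ: degrees = first 3 digits = 28, minutes = 15.195; 28 + 15.195/60 = 28.253250
  W ⇒ negate
Point 3:
  Latitude: 13.4588′ = 0.224313°; total 32.224313
  N ⇒ keep positive
  λ: 0 + 57.401/60 = 0.956683
  E ⇒ keep positive
Point 4:
  Latitude: 48° + 15/60 + 45.3/3600 = 48 + 0.250000 + 0.012583 = 48.262583
  N → positive
  λ: 55′ + 12.5″ = 55.20833′; 179 + 55.20833/60 = 179.920139
  E → positive
Point 5:
  φ: 67 + 1.651/60 = 67.027517
  S → negative
  Lon: 153 + 29.28/60 = 153.488000
  E ⇒ keep positive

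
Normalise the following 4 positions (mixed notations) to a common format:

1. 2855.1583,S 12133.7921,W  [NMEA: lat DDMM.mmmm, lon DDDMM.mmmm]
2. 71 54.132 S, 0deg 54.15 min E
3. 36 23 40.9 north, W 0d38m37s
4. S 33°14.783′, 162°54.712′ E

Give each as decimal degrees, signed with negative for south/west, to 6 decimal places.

Point 1:
  Latitude: degrees = first 2 digits = 28, minutes = 55.1583; 28 + 55.1583/60 = 28.9193050
  hemisphere S, so the sign is −
  Lon: split at 3 digits → 121° and 33.7921′; 121 + 33.7921/60 = 121.5632017
  W → negative
Point 2:
  φ: 54.132′ = 0.902200°; total 71.9022000
  hemisphere S, so the sign is −
  Lon: 54.15′ = 0.902500°; total 0.9025000
  E ⇒ keep positive
Point 3:
  Lat: 36 + 23/60 + 40.9/3600 = 36.3946944
  N ⇒ keep positive
  Longitude: 38′ + 37″ = 38.61667′; 0 + 38.61667/60 = 0.6436111
  W ⇒ negate
Point 4:
  φ: 14.783′ = 0.246383°; total 33.2463833
  S ⇒ negate
  λ: 54.712′ = 0.911867°; total 162.9118667
  E ⇒ keep positive

1. -28.919305, -121.563202
2. -71.902200, 0.902500
3. 36.394694, -0.643611
4. -33.246383, 162.911867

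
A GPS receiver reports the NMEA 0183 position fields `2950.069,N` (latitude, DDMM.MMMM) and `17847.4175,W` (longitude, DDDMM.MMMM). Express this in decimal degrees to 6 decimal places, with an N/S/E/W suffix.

Latitude: split at 2 digits → 29° and 50.069′; 29 + 50.069/60 = 29.8344833
Longitude: split at 3 digits → 178° and 47.4175′; 178 + 47.4175/60 = 178.7902917

29.834483° N, 178.790292° W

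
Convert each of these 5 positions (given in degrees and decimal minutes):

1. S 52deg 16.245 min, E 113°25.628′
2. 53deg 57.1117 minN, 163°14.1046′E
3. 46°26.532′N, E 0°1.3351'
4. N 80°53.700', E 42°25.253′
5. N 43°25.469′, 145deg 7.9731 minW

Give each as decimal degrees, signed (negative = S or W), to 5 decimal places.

Point 1:
  φ: 52 + 16.245/60 = 52.270750
  S ⇒ negate
  λ: 25.628′ = 0.427133°; total 113.427133
  E → positive
Point 2:
  φ: 57.1117′ = 0.951862°; total 53.951862
  N → positive
  λ: 14.1046′ = 0.235077°; total 163.235077
  E → positive
Point 3:
  φ: 26.532′ = 0.442200°; total 46.442200
  N → positive
  Lon: 1.3351′ = 0.022252°; total 0.022252
  E ⇒ keep positive
Point 4:
  Latitude: 80 + 53.7/60 = 80.895000
  N → positive
  Longitude: 25.253′ = 0.420883°; total 42.420883
  E ⇒ keep positive
Point 5:
  Lat: 25.469′ = 0.424483°; total 43.424483
  N ⇒ keep positive
  λ: 7.9731′ = 0.132885°; total 145.132885
  W → negative

1. -52.27075, 113.42713
2. 53.95186, 163.23508
3. 46.44220, 0.02225
4. 80.89500, 42.42088
5. 43.42448, -145.13289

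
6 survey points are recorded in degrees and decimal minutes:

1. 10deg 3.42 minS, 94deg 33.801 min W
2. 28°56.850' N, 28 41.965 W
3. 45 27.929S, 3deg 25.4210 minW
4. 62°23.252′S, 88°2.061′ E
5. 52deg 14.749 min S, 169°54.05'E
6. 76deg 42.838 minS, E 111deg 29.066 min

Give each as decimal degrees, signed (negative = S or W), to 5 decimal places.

1. -10.05700, -94.56335
2. 28.94750, -28.69942
3. -45.46548, -3.42368
4. -62.38753, 88.03435
5. -52.24582, 169.90083
6. -76.71397, 111.48443

Point 1:
  Latitude: 10 + 3.42/60 = 10.057000
  S → negative
  λ: 94 + 33.801/60 = 94.563350
  W → negative
Point 2:
  Latitude: 56.85′ = 0.947500°; total 28.947500
  N ⇒ keep positive
  λ: 41.965′ = 0.699417°; total 28.699417
  W ⇒ negate
Point 3:
  Lat: 27.929′ = 0.465483°; total 45.465483
  S ⇒ negate
  Lon: 25.421′ = 0.423683°; total 3.423683
  W ⇒ negate
Point 4:
  Latitude: 62 + 23.252/60 = 62.387533
  hemisphere S, so the sign is −
  λ: 2.061′ = 0.034350°; total 88.034350
  E → positive
Point 5:
  Latitude: 14.749′ = 0.245817°; total 52.245817
  hemisphere S, so the sign is −
  Lon: 169 + 54.05/60 = 169.900833
  E → positive
Point 6:
  φ: 76 + 42.838/60 = 76.713967
  hemisphere S, so the sign is −
  Lon: 111 + 29.066/60 = 111.484433
  E ⇒ keep positive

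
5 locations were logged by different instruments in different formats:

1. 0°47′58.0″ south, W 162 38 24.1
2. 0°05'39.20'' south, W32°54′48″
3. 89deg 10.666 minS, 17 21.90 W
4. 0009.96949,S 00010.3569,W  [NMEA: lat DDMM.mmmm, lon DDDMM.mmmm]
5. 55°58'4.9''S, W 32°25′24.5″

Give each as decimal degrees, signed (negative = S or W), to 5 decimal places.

Point 1:
  φ: 0° + 47/60 + 58/3600 = 0 + 0.783333 + 0.016111 = 0.799444
  S → negative
  Longitude: 162 + 38/60 + 24.1/3600 = 162.640028
  W → negative
Point 2:
  Lat: 0° + 5/60 + 39.2/3600 = 0 + 0.083333 + 0.010889 = 0.094222
  S → negative
  Longitude: 32° + 54/60 + 48/3600 = 32 + 0.900000 + 0.013333 = 32.913333
  hemisphere W, so the sign is −
Point 3:
  Lat: 89 + 10.666/60 = 89.177767
  hemisphere S, so the sign is −
  Longitude: 17 + 21.9/60 = 17.365000
  W ⇒ negate
Point 4:
  Lat: degrees = first 2 digits = 0, minutes = 9.96949; 0 + 9.96949/60 = 0.166158
  S → negative
  Longitude: degrees = first 3 digits = 0, minutes = 10.3569; 0 + 10.3569/60 = 0.172615
  hemisphere W, so the sign is −
Point 5:
  Lat: 55° + 58/60 + 4.9/3600 = 55 + 0.966667 + 0.001361 = 55.968028
  hemisphere S, so the sign is −
  Lon: 32° + 25/60 + 24.5/3600 = 32 + 0.416667 + 0.006806 = 32.423472
  W → negative

1. -0.79944, -162.64003
2. -0.09422, -32.91333
3. -89.17777, -17.36500
4. -0.16616, -0.17262
5. -55.96803, -32.42347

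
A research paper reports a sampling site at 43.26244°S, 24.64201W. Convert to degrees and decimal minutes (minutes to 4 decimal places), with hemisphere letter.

Latitude: minutes = (43.262440 − 43) × 60 = 15.746400
Lon: 24° + 0.642010 × 60 = 24° 38.520600′

43° 15.7464′ S, 24° 38.5206′ W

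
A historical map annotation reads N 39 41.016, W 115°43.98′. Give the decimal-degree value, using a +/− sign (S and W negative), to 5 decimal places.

39.68360, -115.73300

Lat: 41.016′ = 0.683600°; total 39.683600
N → positive
Lon: 115 + 43.98/60 = 115.733000
hemisphere W, so the sign is −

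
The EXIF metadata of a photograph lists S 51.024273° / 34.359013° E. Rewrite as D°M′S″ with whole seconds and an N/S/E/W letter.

Lat: 0.024273 × 60 = 1.45638′ → 1′, remainder × 60 = 27.38″
Lon: 0.359013° → 21.54078′; 0.54078 × 60 = 32.45″

51°01′27″ S, 34°21′32″ E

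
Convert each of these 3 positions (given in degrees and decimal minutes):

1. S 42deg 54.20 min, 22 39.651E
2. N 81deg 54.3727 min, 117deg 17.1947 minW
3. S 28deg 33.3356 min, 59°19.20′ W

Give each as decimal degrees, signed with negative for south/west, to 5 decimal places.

Point 1:
  Latitude: 54.2′ = 0.903333°; total 42.903333
  S → negative
  λ: 39.651′ = 0.660850°; total 22.660850
  E ⇒ keep positive
Point 2:
  Latitude: 81 + 54.3727/60 = 81.906212
  N ⇒ keep positive
  λ: 17.1947′ = 0.286578°; total 117.286578
  W ⇒ negate
Point 3:
  Latitude: 33.3356′ = 0.555593°; total 28.555593
  hemisphere S, so the sign is −
  λ: 19.2′ = 0.320000°; total 59.320000
  W → negative

1. -42.90333, 22.66085
2. 81.90621, -117.28658
3. -28.55559, -59.32000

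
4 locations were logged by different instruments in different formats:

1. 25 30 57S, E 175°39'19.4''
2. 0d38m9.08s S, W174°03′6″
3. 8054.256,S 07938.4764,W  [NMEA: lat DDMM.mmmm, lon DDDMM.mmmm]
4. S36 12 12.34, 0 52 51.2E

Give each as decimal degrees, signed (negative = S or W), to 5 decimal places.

1. -25.51583, 175.65539
2. -0.63586, -174.05167
3. -80.90427, -79.64127
4. -36.20343, 0.88089

Point 1:
  φ: 30′ + 57″ = 30.95000′; 25 + 30.95000/60 = 25.515833
  S ⇒ negate
  λ: 39′ + 19.4″ = 39.32333′; 175 + 39.32333/60 = 175.655389
  E ⇒ keep positive
Point 2:
  φ: 0° + 38/60 + 9.08/3600 = 0 + 0.633333 + 0.002522 = 0.635856
  hemisphere S, so the sign is −
  λ: 174 + 3/60 + 6/3600 = 174.051667
  W ⇒ negate
Point 3:
  Latitude: split at 2 digits → 80° and 54.256′; 80 + 54.256/60 = 80.904267
  hemisphere S, so the sign is −
  λ: degrees = first 3 digits = 79, minutes = 38.4764; 79 + 38.4764/60 = 79.641273
  W → negative
Point 4:
  Latitude: 36 + 12/60 + 12.34/3600 = 36.203428
  hemisphere S, so the sign is −
  Longitude: 0° + 52/60 + 51.2/3600 = 0 + 0.866667 + 0.014222 = 0.880889
  E ⇒ keep positive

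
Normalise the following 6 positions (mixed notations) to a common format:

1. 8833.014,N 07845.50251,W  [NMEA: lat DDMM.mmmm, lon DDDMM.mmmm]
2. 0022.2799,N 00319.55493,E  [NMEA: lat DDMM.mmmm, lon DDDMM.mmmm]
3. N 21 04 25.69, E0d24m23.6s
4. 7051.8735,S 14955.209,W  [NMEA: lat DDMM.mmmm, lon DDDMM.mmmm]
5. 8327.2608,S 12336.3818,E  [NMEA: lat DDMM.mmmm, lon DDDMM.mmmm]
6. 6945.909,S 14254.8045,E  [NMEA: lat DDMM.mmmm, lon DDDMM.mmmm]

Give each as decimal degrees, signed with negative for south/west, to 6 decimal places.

1. 88.550233, -78.758375
2. 0.371332, 3.325916
3. 21.073803, 0.406556
4. -70.864558, -149.920150
5. -83.454347, 123.606363
6. -69.765150, 142.913408

Point 1:
  Latitude: degrees = first 2 digits = 88, minutes = 33.014; 88 + 33.014/60 = 88.5502333
  N → positive
  Lon: degrees = first 3 digits = 78, minutes = 45.50251; 78 + 45.50251/60 = 78.7583752
  W → negative
Point 2:
  Latitude: split at 2 digits → 00° and 22.2799′; 0 + 22.2799/60 = 0.3713317
  N → positive
  λ: degrees = first 3 digits = 3, minutes = 19.55493; 3 + 19.55493/60 = 3.3259155
  E ⇒ keep positive
Point 3:
  Lat: 21 + 4/60 + 25.69/3600 = 21.0738028
  N ⇒ keep positive
  Longitude: 0° + 24/60 + 23.6/3600 = 0 + 0.400000 + 0.006556 = 0.4065556
  E → positive
Point 4:
  Latitude: degrees = first 2 digits = 70, minutes = 51.8735; 70 + 51.8735/60 = 70.8645583
  S ⇒ negate
  λ: degrees = first 3 digits = 149, minutes = 55.209; 149 + 55.209/60 = 149.9201500
  W → negative
Point 5:
  φ: degrees = first 2 digits = 83, minutes = 27.2608; 83 + 27.2608/60 = 83.4543467
  S → negative
  Lon: degrees = first 3 digits = 123, minutes = 36.3818; 123 + 36.3818/60 = 123.6063633
  E → positive
Point 6:
  Latitude: split at 2 digits → 69° and 45.909′; 69 + 45.909/60 = 69.7651500
  S → negative
  Longitude: degrees = first 3 digits = 142, minutes = 54.8045; 142 + 54.8045/60 = 142.9134083
  E ⇒ keep positive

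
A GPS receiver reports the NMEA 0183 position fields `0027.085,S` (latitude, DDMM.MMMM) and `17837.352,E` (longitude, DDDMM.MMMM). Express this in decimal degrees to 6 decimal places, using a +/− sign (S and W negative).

-0.451417, 178.622533

Latitude: split at 2 digits → 00° and 27.085′; 0 + 27.085/60 = 0.4514167
S ⇒ negate
Lon: split at 3 digits → 178° and 37.352′; 178 + 37.352/60 = 178.6225333
E → positive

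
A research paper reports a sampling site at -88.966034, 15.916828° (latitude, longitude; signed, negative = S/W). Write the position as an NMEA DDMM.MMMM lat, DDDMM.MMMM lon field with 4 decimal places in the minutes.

Latitude is negative → S; |value| = 88.966034
Lat: 88° + 0.966034 × 60 = 88° 57.962040′
λ: minutes = (15.916828 − 15) × 60 = 55.009680

8857.9620,S / 01555.0097,E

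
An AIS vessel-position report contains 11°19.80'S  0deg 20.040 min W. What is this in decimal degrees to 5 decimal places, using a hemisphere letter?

11.33000° S, 0.33400° W

φ: 11 + 19.8/60 = 11.330000
λ: 0 + 20.04/60 = 0.334000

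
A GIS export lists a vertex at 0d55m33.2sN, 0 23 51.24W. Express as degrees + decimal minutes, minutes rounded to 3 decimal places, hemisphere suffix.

Latitude: seconds/60 = 0.55333; minutes = 55 + 0.55333 = 55.55333
λ: seconds/60 = 0.85400; minutes = 23 + 0.85400 = 23.85400

0° 55.553′ N, 0° 23.854′ W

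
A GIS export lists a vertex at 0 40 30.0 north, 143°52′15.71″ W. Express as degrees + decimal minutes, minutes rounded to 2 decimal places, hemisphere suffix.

0° 40.50′ N, 143° 52.26′ W

Lat: 40 + 30/60 = 40.5000′
Longitude: seconds/60 = 0.26183; minutes = 52 + 0.26183 = 52.2618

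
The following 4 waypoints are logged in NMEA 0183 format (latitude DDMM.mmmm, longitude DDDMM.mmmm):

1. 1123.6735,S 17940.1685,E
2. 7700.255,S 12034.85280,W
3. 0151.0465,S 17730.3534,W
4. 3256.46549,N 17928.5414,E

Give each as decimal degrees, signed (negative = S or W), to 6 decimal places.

1. -11.394558, 179.669475
2. -77.004250, -120.580880
3. -1.850775, -177.505890
4. 32.941092, 179.475690

Point 1:
  Lat: degrees = first 2 digits = 11, minutes = 23.6735; 11 + 23.6735/60 = 11.3945583
  S → negative
  λ: split at 3 digits → 179° and 40.1685′; 179 + 40.1685/60 = 179.6694750
  E → positive
Point 2:
  Latitude: split at 2 digits → 77° and 0.255′; 77 + 0.255/60 = 77.0042500
  S → negative
  Lon: degrees = first 3 digits = 120, minutes = 34.8528; 120 + 34.8528/60 = 120.5808800
  W ⇒ negate
Point 3:
  φ: degrees = first 2 digits = 1, minutes = 51.0465; 1 + 51.0465/60 = 1.8507750
  hemisphere S, so the sign is −
  Longitude: degrees = first 3 digits = 177, minutes = 30.3534; 177 + 30.3534/60 = 177.5058900
  hemisphere W, so the sign is −
Point 4:
  Lat: split at 2 digits → 32° and 56.46549′; 32 + 56.46549/60 = 32.9410915
  N → positive
  λ: split at 3 digits → 179° and 28.5414′; 179 + 28.5414/60 = 179.4756900
  E → positive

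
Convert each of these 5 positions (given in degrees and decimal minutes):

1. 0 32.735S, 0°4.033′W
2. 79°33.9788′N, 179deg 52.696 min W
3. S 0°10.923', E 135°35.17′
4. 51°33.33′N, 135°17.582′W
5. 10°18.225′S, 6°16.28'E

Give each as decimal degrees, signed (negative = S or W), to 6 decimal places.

1. -0.545583, -0.067217
2. 79.566313, -179.878267
3. -0.182050, 135.586167
4. 51.555500, -135.293033
5. -10.303750, 6.271333

Point 1:
  Latitude: 32.735′ = 0.545583°; total 0.5455833
  hemisphere S, so the sign is −
  λ: 4.033′ = 0.067217°; total 0.0672167
  W → negative
Point 2:
  φ: 33.9788′ = 0.566313°; total 79.5663133
  N ⇒ keep positive
  λ: 179 + 52.696/60 = 179.8782667
  hemisphere W, so the sign is −
Point 3:
  Latitude: 0 + 10.923/60 = 0.1820500
  S ⇒ negate
  λ: 135 + 35.17/60 = 135.5861667
  E ⇒ keep positive
Point 4:
  Lat: 33.33′ = 0.555500°; total 51.5555000
  N ⇒ keep positive
  Longitude: 17.582′ = 0.293033°; total 135.2930333
  W ⇒ negate
Point 5:
  φ: 18.225′ = 0.303750°; total 10.3037500
  S → negative
  Longitude: 16.28′ = 0.271333°; total 6.2713333
  E → positive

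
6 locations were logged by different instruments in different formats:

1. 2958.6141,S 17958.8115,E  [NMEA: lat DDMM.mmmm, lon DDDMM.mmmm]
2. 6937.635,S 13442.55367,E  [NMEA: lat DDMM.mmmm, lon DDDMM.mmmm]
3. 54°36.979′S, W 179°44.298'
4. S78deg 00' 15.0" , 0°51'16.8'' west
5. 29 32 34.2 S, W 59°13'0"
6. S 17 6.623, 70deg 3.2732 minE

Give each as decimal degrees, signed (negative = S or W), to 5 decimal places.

1. -29.97690, 179.98019
2. -69.62725, 134.70923
3. -54.61632, -179.73830
4. -78.00417, -0.85467
5. -29.54283, -59.21667
6. -17.11038, 70.05455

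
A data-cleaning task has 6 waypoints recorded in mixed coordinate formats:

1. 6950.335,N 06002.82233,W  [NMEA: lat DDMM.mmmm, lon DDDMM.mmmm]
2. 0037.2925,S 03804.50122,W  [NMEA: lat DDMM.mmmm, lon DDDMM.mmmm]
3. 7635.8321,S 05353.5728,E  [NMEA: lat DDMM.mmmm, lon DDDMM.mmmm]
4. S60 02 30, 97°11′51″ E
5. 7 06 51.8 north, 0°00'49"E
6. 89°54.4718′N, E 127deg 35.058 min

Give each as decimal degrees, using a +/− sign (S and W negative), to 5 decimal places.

Point 1:
  φ: split at 2 digits → 69° and 50.335′; 69 + 50.335/60 = 69.838917
  N ⇒ keep positive
  λ: degrees = first 3 digits = 60, minutes = 2.82233; 60 + 2.82233/60 = 60.047039
  hemisphere W, so the sign is −
Point 2:
  Latitude: degrees = first 2 digits = 0, minutes = 37.2925; 0 + 37.2925/60 = 0.621542
  S ⇒ negate
  λ: degrees = first 3 digits = 38, minutes = 4.50122; 38 + 4.50122/60 = 38.075020
  hemisphere W, so the sign is −
Point 3:
  φ: split at 2 digits → 76° and 35.8321′; 76 + 35.8321/60 = 76.597202
  S ⇒ negate
  λ: degrees = first 3 digits = 53, minutes = 53.5728; 53 + 53.5728/60 = 53.892880
  E → positive
Point 4:
  Lat: 2′ + 30″ = 2.50000′; 60 + 2.50000/60 = 60.041667
  S → negative
  Longitude: 97° + 11/60 + 51/3600 = 97 + 0.183333 + 0.014167 = 97.197500
  E → positive
Point 5:
  φ: 7° + 6/60 + 51.8/3600 = 7 + 0.100000 + 0.014389 = 7.114389
  N → positive
  Longitude: 0° + 0/60 + 49/3600 = 0 + 0.000000 + 0.013611 = 0.013611
  E → positive
Point 6:
  Lat: 89 + 54.4718/60 = 89.907863
  N ⇒ keep positive
  Longitude: 35.058′ = 0.584300°; total 127.584300
  E ⇒ keep positive

1. 69.83892, -60.04704
2. -0.62154, -38.07502
3. -76.59720, 53.89288
4. -60.04167, 97.19750
5. 7.11439, 0.01361
6. 89.90786, 127.58430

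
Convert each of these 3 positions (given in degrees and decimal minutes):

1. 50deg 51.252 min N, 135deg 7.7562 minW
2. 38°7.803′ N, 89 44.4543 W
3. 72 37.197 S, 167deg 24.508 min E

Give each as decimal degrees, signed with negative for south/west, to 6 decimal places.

1. 50.854200, -135.129270
2. 38.130050, -89.740905
3. -72.619950, 167.408467

Point 1:
  Latitude: 51.252′ = 0.854200°; total 50.8542000
  N ⇒ keep positive
  λ: 7.7562′ = 0.129270°; total 135.1292700
  W ⇒ negate
Point 2:
  Lat: 38 + 7.803/60 = 38.1300500
  N → positive
  Lon: 89 + 44.4543/60 = 89.7409050
  W → negative
Point 3:
  φ: 72 + 37.197/60 = 72.6199500
  hemisphere S, so the sign is −
  λ: 167 + 24.508/60 = 167.4084667
  E ⇒ keep positive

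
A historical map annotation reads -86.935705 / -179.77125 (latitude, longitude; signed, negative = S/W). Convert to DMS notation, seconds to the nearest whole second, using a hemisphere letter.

86°56′9″ S, 179°46′17″ W

Latitude is negative → S; |value| = 86.935705
Latitude: whole degrees 86; 56.14230′ → 56′ and 8.54″
Longitude is negative → W; |value| = 179.771250
Lon: 0.771250° → 46.27500′; 0.27500 × 60 = 16.50″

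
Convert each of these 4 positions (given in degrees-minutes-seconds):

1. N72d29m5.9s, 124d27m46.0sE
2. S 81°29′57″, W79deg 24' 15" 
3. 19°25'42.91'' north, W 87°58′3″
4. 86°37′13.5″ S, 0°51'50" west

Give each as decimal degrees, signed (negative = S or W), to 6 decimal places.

1. 72.484972, 124.462778
2. -81.499167, -79.404167
3. 19.428586, -87.967500
4. -86.620417, -0.863889

Point 1:
  Latitude: 72 + 29/60 + 5.9/3600 = 72.4849722
  N ⇒ keep positive
  Lon: 124° + 27/60 + 46/3600 = 124 + 0.450000 + 0.012778 = 124.4627778
  E ⇒ keep positive
Point 2:
  Latitude: 81° + 29/60 + 57/3600 = 81 + 0.483333 + 0.015833 = 81.4991667
  S → negative
  λ: 79° + 24/60 + 15/3600 = 79 + 0.400000 + 0.004167 = 79.4041667
  W → negative
Point 3:
  φ: 19 + 25/60 + 42.91/3600 = 19.4285861
  N → positive
  Lon: 87 + 58/60 + 3/3600 = 87.9675000
  hemisphere W, so the sign is −
Point 4:
  Latitude: 37′ + 13.5″ = 37.22500′; 86 + 37.22500/60 = 86.6204167
  S → negative
  Lon: 0 + 51/60 + 50/3600 = 0.8638889
  W ⇒ negate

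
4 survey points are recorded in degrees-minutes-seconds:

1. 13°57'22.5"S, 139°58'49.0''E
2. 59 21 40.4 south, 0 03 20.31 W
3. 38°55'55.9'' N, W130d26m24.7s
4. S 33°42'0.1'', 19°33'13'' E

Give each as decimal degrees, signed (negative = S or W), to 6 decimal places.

Point 1:
  φ: 13 + 57/60 + 22.5/3600 = 13.9562500
  S ⇒ negate
  Longitude: 139° + 58/60 + 49/3600 = 139 + 0.966667 + 0.013611 = 139.9802778
  E ⇒ keep positive
Point 2:
  Lat: 21′ + 40.4″ = 21.67333′; 59 + 21.67333/60 = 59.3612222
  S ⇒ negate
  Lon: 3′ + 20.31″ = 3.33850′; 0 + 3.33850/60 = 0.0556417
  W ⇒ negate
Point 3:
  φ: 38° + 55/60 + 55.9/3600 = 38 + 0.916667 + 0.015528 = 38.9321944
  N → positive
  Longitude: 130° + 26/60 + 24.7/3600 = 130 + 0.433333 + 0.006861 = 130.4401944
  W → negative
Point 4:
  Latitude: 33° + 42/60 + 0.1/3600 = 33 + 0.700000 + 0.000028 = 33.7000278
  S → negative
  λ: 19° + 33/60 + 13/3600 = 19 + 0.550000 + 0.003611 = 19.5536111
  E ⇒ keep positive

1. -13.956250, 139.980278
2. -59.361222, -0.055642
3. 38.932194, -130.440194
4. -33.700028, 19.553611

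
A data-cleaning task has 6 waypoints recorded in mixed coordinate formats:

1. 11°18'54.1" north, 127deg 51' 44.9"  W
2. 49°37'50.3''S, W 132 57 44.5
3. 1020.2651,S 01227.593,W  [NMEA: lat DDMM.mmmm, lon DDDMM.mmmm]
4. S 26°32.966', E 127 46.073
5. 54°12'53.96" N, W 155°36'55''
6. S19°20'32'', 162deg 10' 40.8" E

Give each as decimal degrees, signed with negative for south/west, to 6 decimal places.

Point 1:
  Lat: 11 + 18/60 + 54.1/3600 = 11.3150278
  N ⇒ keep positive
  Longitude: 51′ + 44.9″ = 51.74833′; 127 + 51.74833/60 = 127.8624722
  W → negative
Point 2:
  φ: 49 + 37/60 + 50.3/3600 = 49.6306389
  hemisphere S, so the sign is −
  Lon: 57′ + 44.5″ = 57.74167′; 132 + 57.74167/60 = 132.9623611
  W ⇒ negate
Point 3:
  Latitude: split at 2 digits → 10° and 20.2651′; 10 + 20.2651/60 = 10.3377517
  S ⇒ negate
  λ: degrees = first 3 digits = 12, minutes = 27.593; 12 + 27.593/60 = 12.4598833
  hemisphere W, so the sign is −
Point 4:
  Lat: 32.966′ = 0.549433°; total 26.5494333
  S → negative
  Lon: 127 + 46.073/60 = 127.7678833
  E → positive
Point 5:
  φ: 12′ + 53.96″ = 12.89933′; 54 + 12.89933/60 = 54.2149889
  N → positive
  Lon: 36′ + 55″ = 36.91667′; 155 + 36.91667/60 = 155.6152778
  hemisphere W, so the sign is −
Point 6:
  φ: 19° + 20/60 + 32/3600 = 19 + 0.333333 + 0.008889 = 19.3422222
  S ⇒ negate
  λ: 162° + 10/60 + 40.8/3600 = 162 + 0.166667 + 0.011333 = 162.1780000
  E → positive

1. 11.315028, -127.862472
2. -49.630639, -132.962361
3. -10.337752, -12.459883
4. -26.549433, 127.767883
5. 54.214989, -155.615278
6. -19.342222, 162.178000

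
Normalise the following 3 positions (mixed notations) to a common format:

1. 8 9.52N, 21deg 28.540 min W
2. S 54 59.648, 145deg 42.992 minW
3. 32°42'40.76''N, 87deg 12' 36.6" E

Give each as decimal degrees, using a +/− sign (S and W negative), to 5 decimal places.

Point 1:
  Lat: 8 + 9.52/60 = 8.158667
  N ⇒ keep positive
  Longitude: 21 + 28.54/60 = 21.475667
  W → negative
Point 2:
  Lat: 59.648′ = 0.994133°; total 54.994133
  S ⇒ negate
  Longitude: 145 + 42.992/60 = 145.716533
  W → negative
Point 3:
  φ: 42′ + 40.76″ = 42.67933′; 32 + 42.67933/60 = 32.711322
  N → positive
  Longitude: 12′ + 36.6″ = 12.61000′; 87 + 12.61000/60 = 87.210167
  E → positive

1. 8.15867, -21.47567
2. -54.99413, -145.71653
3. 32.71132, 87.21017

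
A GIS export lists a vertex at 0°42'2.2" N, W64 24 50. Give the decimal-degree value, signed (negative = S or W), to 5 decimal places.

0.70061, -64.41389

Latitude: 42′ + 2.2″ = 42.03667′; 0 + 42.03667/60 = 0.700611
N → positive
Lon: 64° + 24/60 + 50/3600 = 64 + 0.400000 + 0.013889 = 64.413889
W ⇒ negate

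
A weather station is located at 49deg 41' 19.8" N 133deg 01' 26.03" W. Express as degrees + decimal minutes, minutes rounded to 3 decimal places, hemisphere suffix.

Latitude: seconds/60 = 0.33000; minutes = 41 + 0.33000 = 41.33000
Lon: 1 + 26.03/60 = 1.43383′

49° 41.330′ N, 133° 1.434′ W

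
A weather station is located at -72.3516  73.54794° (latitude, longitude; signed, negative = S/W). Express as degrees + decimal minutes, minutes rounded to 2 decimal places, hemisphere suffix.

Latitude is negative → S; |value| = 72.351600
Lat: fractional part 0.351600 → 21.0960 minutes
λ: fractional part 0.547940 → 32.8764 minutes

72° 21.10′ S, 73° 32.88′ E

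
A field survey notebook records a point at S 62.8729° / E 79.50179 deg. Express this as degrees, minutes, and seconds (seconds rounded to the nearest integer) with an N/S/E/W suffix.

62°52′22″ S, 79°30′6″ E

Lat: 0.872900° → 52.37400′; 0.37400 × 60 = 22.44″
Lon: whole degrees 79; 30.10740′ → 30′ and 6.44″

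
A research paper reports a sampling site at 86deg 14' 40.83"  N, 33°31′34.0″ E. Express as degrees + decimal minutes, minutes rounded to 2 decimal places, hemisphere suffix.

φ: seconds/60 = 0.68050; minutes = 14 + 0.68050 = 14.6805
Longitude: seconds/60 = 0.56667; minutes = 31 + 0.56667 = 31.5667

86° 14.68′ N, 33° 31.57′ E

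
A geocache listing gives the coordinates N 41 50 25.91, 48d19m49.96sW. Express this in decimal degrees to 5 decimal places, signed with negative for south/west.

41.84053, -48.33054

Latitude: 41 + 50/60 + 25.91/3600 = 41.840531
N → positive
Lon: 48 + 19/60 + 49.96/3600 = 48.330544
W → negative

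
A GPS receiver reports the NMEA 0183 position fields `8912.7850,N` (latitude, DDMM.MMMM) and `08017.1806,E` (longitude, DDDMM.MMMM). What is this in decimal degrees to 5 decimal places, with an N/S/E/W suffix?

89.21308° N, 80.28634° E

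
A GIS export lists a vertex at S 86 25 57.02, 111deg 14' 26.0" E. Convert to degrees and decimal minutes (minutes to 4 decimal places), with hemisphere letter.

φ: 25 + 57.02/60 = 25.950333′
Longitude: seconds/60 = 0.43333; minutes = 14 + 0.43333 = 14.433333

86° 25.9503′ S, 111° 14.4333′ E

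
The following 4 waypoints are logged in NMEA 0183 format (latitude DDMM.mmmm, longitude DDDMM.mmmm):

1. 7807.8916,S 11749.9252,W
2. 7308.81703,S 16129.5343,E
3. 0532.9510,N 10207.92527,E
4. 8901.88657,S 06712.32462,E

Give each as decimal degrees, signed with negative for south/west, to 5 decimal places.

1. -78.13153, -117.83209
2. -73.14695, 161.49224
3. 5.54918, 102.13209
4. -89.03144, 67.20541

Point 1:
  φ: degrees = first 2 digits = 78, minutes = 7.8916; 78 + 7.8916/60 = 78.131527
  S ⇒ negate
  Longitude: split at 3 digits → 117° and 49.9252′; 117 + 49.9252/60 = 117.832087
  W ⇒ negate
Point 2:
  Latitude: split at 2 digits → 73° and 8.81703′; 73 + 8.81703/60 = 73.146951
  hemisphere S, so the sign is −
  λ: split at 3 digits → 161° and 29.5343′; 161 + 29.5343/60 = 161.492238
  E → positive
Point 3:
  φ: split at 2 digits → 05° and 32.951′; 5 + 32.951/60 = 5.549183
  N → positive
  Longitude: split at 3 digits → 102° and 7.92527′; 102 + 7.92527/60 = 102.132088
  E → positive
Point 4:
  φ: degrees = first 2 digits = 89, minutes = 1.88657; 89 + 1.88657/60 = 89.031443
  S ⇒ negate
  λ: degrees = first 3 digits = 67, minutes = 12.32462; 67 + 12.32462/60 = 67.205410
  E ⇒ keep positive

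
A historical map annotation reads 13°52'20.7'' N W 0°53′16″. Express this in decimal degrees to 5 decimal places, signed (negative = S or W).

Latitude: 13° + 52/60 + 20.7/3600 = 13 + 0.866667 + 0.005750 = 13.872417
N → positive
Lon: 53′ + 16″ = 53.26667′; 0 + 53.26667/60 = 0.887778
hemisphere W, so the sign is −

13.87242, -0.88778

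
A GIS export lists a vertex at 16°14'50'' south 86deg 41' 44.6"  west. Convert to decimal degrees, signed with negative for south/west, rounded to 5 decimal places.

-16.24722, -86.69572

φ: 16° + 14/60 + 50/3600 = 16 + 0.233333 + 0.013889 = 16.247222
hemisphere S, so the sign is −
λ: 86° + 41/60 + 44.6/3600 = 86 + 0.683333 + 0.012389 = 86.695722
W → negative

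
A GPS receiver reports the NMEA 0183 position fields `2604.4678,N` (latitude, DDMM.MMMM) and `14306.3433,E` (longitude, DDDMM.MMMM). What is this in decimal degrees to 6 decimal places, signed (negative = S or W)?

26.074463, 143.105722

φ: split at 2 digits → 26° and 4.4678′; 26 + 4.4678/60 = 26.0744633
N → positive
Longitude: split at 3 digits → 143° and 6.3433′; 143 + 6.3433/60 = 143.1057217
E ⇒ keep positive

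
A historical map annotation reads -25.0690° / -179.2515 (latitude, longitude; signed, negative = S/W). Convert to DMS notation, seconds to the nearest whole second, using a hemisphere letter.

25°04′8″ S, 179°15′5″ W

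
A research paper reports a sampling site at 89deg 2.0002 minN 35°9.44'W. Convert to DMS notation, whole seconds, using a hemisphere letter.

89°02′0″ N, 35°09′26″ W

Lat: 2.00020′ → 2′ and 0.00020 × 60 = 0.01″
Longitude: 9.44000′ → 9′ and 0.44000 × 60 = 26.40″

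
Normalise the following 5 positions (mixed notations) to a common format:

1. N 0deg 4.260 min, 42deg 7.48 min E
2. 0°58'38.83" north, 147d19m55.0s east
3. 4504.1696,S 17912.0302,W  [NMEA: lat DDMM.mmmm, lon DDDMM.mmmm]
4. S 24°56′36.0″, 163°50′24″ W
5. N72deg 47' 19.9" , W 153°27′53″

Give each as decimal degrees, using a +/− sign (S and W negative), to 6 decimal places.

Point 1:
  Lat: 0 + 4.26/60 = 0.0710000
  N ⇒ keep positive
  Longitude: 7.48′ = 0.124667°; total 42.1246667
  E ⇒ keep positive
Point 2:
  Lat: 58′ + 38.83″ = 58.64717′; 0 + 58.64717/60 = 0.9774528
  N → positive
  Longitude: 19′ + 55″ = 19.91667′; 147 + 19.91667/60 = 147.3319444
  E ⇒ keep positive
Point 3:
  Latitude: degrees = first 2 digits = 45, minutes = 4.1696; 45 + 4.1696/60 = 45.0694933
  hemisphere S, so the sign is −
  Longitude: split at 3 digits → 179° and 12.0302′; 179 + 12.0302/60 = 179.2005033
  W ⇒ negate
Point 4:
  Latitude: 24° + 56/60 + 36/3600 = 24 + 0.933333 + 0.010000 = 24.9433333
  S ⇒ negate
  λ: 163° + 50/60 + 24/3600 = 163 + 0.833333 + 0.006667 = 163.8400000
  hemisphere W, so the sign is −
Point 5:
  φ: 72° + 47/60 + 19.9/3600 = 72 + 0.783333 + 0.005528 = 72.7888611
  N → positive
  Longitude: 27′ + 53″ = 27.88333′; 153 + 27.88333/60 = 153.4647222
  W → negative

1. 0.071000, 42.124667
2. 0.977453, 147.331944
3. -45.069493, -179.200503
4. -24.943333, -163.840000
5. 72.788861, -153.464722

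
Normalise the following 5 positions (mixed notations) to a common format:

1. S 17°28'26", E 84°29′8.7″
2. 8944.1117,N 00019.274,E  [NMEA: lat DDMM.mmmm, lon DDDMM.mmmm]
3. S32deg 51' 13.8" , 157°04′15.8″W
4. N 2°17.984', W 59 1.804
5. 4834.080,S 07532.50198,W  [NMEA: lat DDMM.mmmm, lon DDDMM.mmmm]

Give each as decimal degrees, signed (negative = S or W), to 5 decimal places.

1. -17.47389, 84.48575
2. 89.73520, 0.32123
3. -32.85383, -157.07106
4. 2.29973, -59.03007
5. -48.56800, -75.54170

Point 1:
  Lat: 17 + 28/60 + 26/3600 = 17.473889
  S → negative
  λ: 84 + 29/60 + 8.7/3600 = 84.485750
  E → positive
Point 2:
  φ: split at 2 digits → 89° and 44.1117′; 89 + 44.1117/60 = 89.735195
  N ⇒ keep positive
  λ: split at 3 digits → 000° and 19.274′; 0 + 19.274/60 = 0.321233
  E ⇒ keep positive
Point 3:
  Latitude: 51′ + 13.8″ = 51.23000′; 32 + 51.23000/60 = 32.853833
  S → negative
  Lon: 157 + 4/60 + 15.8/3600 = 157.071056
  hemisphere W, so the sign is −
Point 4:
  Latitude: 2 + 17.984/60 = 2.299733
  N ⇒ keep positive
  Lon: 1.804′ = 0.030067°; total 59.030067
  W → negative
Point 5:
  Lat: split at 2 digits → 48° and 34.08′; 48 + 34.08/60 = 48.568000
  hemisphere S, so the sign is −
  Longitude: degrees = first 3 digits = 75, minutes = 32.50198; 75 + 32.50198/60 = 75.541700
  hemisphere W, so the sign is −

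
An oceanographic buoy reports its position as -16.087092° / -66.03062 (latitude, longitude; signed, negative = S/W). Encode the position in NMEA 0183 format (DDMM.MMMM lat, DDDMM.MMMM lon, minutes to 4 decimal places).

Latitude is negative → S; |value| = 16.087092
Lat: 16° + 0.087092 × 60 = 16° 5.225520′
Longitude is negative → W; |value| = 66.030620
λ: fractional part 0.030620 → 1.837200 minutes

1605.2255,S / 06601.8372,W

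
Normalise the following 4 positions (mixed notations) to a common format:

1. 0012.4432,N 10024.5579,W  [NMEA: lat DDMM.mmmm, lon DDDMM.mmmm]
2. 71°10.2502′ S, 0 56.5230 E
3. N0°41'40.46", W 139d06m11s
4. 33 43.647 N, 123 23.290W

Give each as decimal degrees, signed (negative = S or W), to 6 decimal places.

1. 0.207387, -100.409298
2. -71.170837, 0.942050
3. 0.694572, -139.103056
4. 33.727450, -123.388167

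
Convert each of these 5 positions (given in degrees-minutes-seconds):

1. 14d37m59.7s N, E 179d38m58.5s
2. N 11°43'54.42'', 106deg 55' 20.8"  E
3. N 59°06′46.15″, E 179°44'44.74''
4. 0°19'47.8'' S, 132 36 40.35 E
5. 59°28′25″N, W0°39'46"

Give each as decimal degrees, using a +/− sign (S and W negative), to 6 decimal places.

1. 14.633250, 179.649583
2. 11.731783, 106.922444
3. 59.112819, 179.745761
4. -0.329944, 132.611208
5. 59.473611, -0.662778

Point 1:
  φ: 14° + 37/60 + 59.7/3600 = 14 + 0.616667 + 0.016583 = 14.6332500
  N ⇒ keep positive
  Longitude: 38′ + 58.5″ = 38.97500′; 179 + 38.97500/60 = 179.6495833
  E → positive
Point 2:
  φ: 43′ + 54.42″ = 43.90700′; 11 + 43.90700/60 = 11.7317833
  N → positive
  Lon: 55′ + 20.8″ = 55.34667′; 106 + 55.34667/60 = 106.9224444
  E ⇒ keep positive
Point 3:
  φ: 59 + 6/60 + 46.15/3600 = 59.1128194
  N → positive
  λ: 179° + 44/60 + 44.74/3600 = 179 + 0.733333 + 0.012428 = 179.7457611
  E → positive
Point 4:
  φ: 0 + 19/60 + 47.8/3600 = 0.3299444
  S ⇒ negate
  λ: 132° + 36/60 + 40.35/3600 = 132 + 0.600000 + 0.011208 = 132.6112083
  E ⇒ keep positive
Point 5:
  φ: 28′ + 25″ = 28.41667′; 59 + 28.41667/60 = 59.4736111
  N ⇒ keep positive
  Lon: 0° + 39/60 + 46/3600 = 0 + 0.650000 + 0.012778 = 0.6627778
  hemisphere W, so the sign is −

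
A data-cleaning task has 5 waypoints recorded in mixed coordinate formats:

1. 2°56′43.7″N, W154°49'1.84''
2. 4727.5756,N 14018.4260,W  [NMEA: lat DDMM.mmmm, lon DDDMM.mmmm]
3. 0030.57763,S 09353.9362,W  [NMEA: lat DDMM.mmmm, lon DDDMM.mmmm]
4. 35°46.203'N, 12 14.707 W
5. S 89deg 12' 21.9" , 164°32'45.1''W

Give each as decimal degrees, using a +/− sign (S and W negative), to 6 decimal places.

1. 2.945472, -154.817178
2. 47.459593, -140.307100
3. -0.509627, -93.898937
4. 35.770050, -12.245117
5. -89.206083, -164.545861

Point 1:
  Lat: 56′ + 43.7″ = 56.72833′; 2 + 56.72833/60 = 2.9454722
  N → positive
  Lon: 154 + 49/60 + 1.84/3600 = 154.8171778
  W → negative
Point 2:
  Lat: degrees = first 2 digits = 47, minutes = 27.5756; 47 + 27.5756/60 = 47.4595933
  N → positive
  Longitude: degrees = first 3 digits = 140, minutes = 18.426; 140 + 18.426/60 = 140.3071000
  W ⇒ negate
Point 3:
  φ: split at 2 digits → 00° and 30.57763′; 0 + 30.57763/60 = 0.5096272
  S ⇒ negate
  Longitude: split at 3 digits → 093° and 53.9362′; 93 + 53.9362/60 = 93.8989367
  hemisphere W, so the sign is −
Point 4:
  Latitude: 35 + 46.203/60 = 35.7700500
  N → positive
  Longitude: 12 + 14.707/60 = 12.2451167
  hemisphere W, so the sign is −
Point 5:
  φ: 12′ + 21.9″ = 12.36500′; 89 + 12.36500/60 = 89.2060833
  S ⇒ negate
  Longitude: 164° + 32/60 + 45.1/3600 = 164 + 0.533333 + 0.012528 = 164.5458611
  W ⇒ negate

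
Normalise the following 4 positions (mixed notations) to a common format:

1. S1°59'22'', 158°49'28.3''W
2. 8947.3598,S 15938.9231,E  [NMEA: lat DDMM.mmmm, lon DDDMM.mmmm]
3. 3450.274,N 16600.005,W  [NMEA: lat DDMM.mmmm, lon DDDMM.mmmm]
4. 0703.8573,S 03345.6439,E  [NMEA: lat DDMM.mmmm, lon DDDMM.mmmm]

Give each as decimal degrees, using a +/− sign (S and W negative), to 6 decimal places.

Point 1:
  Latitude: 59′ + 22″ = 59.36667′; 1 + 59.36667/60 = 1.9894444
  S ⇒ negate
  λ: 158° + 49/60 + 28.3/3600 = 158 + 0.816667 + 0.007861 = 158.8245278
  W → negative
Point 2:
  Latitude: split at 2 digits → 89° and 47.3598′; 89 + 47.3598/60 = 89.7893300
  S → negative
  λ: split at 3 digits → 159° and 38.9231′; 159 + 38.9231/60 = 159.6487183
  E → positive
Point 3:
  Lat: degrees = first 2 digits = 34, minutes = 50.274; 34 + 50.274/60 = 34.8379000
  N → positive
  Longitude: split at 3 digits → 166° and 0.005′; 166 + 0.005/60 = 166.0000833
  W → negative
Point 4:
  Lat: degrees = first 2 digits = 7, minutes = 3.8573; 7 + 3.8573/60 = 7.0642883
  hemisphere S, so the sign is −
  Lon: degrees = first 3 digits = 33, minutes = 45.6439; 33 + 45.6439/60 = 33.7607317
  E → positive

1. -1.989444, -158.824528
2. -89.789330, 159.648718
3. 34.837900, -166.000083
4. -7.064288, 33.760732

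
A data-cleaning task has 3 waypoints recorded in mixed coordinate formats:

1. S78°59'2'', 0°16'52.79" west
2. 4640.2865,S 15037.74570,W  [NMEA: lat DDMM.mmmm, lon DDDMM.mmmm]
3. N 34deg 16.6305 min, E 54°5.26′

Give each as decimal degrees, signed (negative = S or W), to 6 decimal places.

Point 1:
  Lat: 59′ + 2″ = 59.03333′; 78 + 59.03333/60 = 78.9838889
  S ⇒ negate
  Lon: 0 + 16/60 + 52.79/3600 = 0.2813306
  W ⇒ negate
Point 2:
  Latitude: degrees = first 2 digits = 46, minutes = 40.2865; 46 + 40.2865/60 = 46.6714417
  S ⇒ negate
  Lon: degrees = first 3 digits = 150, minutes = 37.7457; 150 + 37.7457/60 = 150.6290950
  W ⇒ negate
Point 3:
  Latitude: 34 + 16.6305/60 = 34.2771750
  N → positive
  Longitude: 54 + 5.26/60 = 54.0876667
  E ⇒ keep positive

1. -78.983889, -0.281331
2. -46.671442, -150.629095
3. 34.277175, 54.087667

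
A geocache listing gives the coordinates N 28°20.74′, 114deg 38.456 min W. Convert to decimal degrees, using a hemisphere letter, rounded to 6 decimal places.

28.345667° N, 114.640933° W

Lat: 28 + 20.74/60 = 28.3456667
Longitude: 38.456′ = 0.640933°; total 114.6409333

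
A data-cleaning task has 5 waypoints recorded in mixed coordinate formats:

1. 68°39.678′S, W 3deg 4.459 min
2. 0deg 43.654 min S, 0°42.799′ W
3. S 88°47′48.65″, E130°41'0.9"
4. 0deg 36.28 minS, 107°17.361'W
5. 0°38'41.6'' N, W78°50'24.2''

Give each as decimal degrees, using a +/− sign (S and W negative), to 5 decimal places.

Point 1:
  Lat: 39.678′ = 0.661300°; total 68.661300
  S → negative
  λ: 4.459′ = 0.074317°; total 3.074317
  W → negative
Point 2:
  φ: 43.654′ = 0.727567°; total 0.727567
  S ⇒ negate
  Lon: 0 + 42.799/60 = 0.713317
  W ⇒ negate
Point 3:
  Lat: 88° + 47/60 + 48.65/3600 = 88 + 0.783333 + 0.013514 = 88.796847
  hemisphere S, so the sign is −
  Longitude: 41′ + 0.9″ = 41.01500′; 130 + 41.01500/60 = 130.683583
  E → positive
Point 4:
  Latitude: 0 + 36.28/60 = 0.604667
  S → negative
  Lon: 107 + 17.361/60 = 107.289350
  hemisphere W, so the sign is −
Point 5:
  Lat: 0 + 38/60 + 41.6/3600 = 0.644889
  N ⇒ keep positive
  λ: 78 + 50/60 + 24.2/3600 = 78.840056
  W → negative

1. -68.66130, -3.07432
2. -0.72757, -0.71332
3. -88.79685, 130.68358
4. -0.60467, -107.28935
5. 0.64489, -78.84006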